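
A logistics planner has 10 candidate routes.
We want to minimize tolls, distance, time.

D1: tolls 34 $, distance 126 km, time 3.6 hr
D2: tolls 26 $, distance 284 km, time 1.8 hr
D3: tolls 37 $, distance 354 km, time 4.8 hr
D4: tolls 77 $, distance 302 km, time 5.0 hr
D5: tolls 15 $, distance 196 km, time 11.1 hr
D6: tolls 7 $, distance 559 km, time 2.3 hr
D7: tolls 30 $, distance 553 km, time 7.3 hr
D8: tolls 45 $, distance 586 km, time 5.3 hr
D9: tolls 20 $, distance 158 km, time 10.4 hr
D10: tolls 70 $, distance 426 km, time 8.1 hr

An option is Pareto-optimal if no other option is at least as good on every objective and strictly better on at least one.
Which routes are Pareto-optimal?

D1: not dominated (best distance).
D2: not dominated (best time).
D3: dominated by D1 (tolls 34≤37, distance 126≤354, time 3.6≤4.8).
D4: dominated by D1 (tolls 34≤77, distance 126≤302, time 3.6≤5.0).
D5: not dominated.
D6: not dominated (best tolls).
D7: dominated by D2 (tolls 26≤30, distance 284≤553, time 1.8≤7.3).
D8: dominated by D1 (tolls 34≤45, distance 126≤586, time 3.6≤5.3).
D9: not dominated.
D10: dominated by D1 (tolls 34≤70, distance 126≤426, time 3.6≤8.1).

D1, D2, D5, D6, D9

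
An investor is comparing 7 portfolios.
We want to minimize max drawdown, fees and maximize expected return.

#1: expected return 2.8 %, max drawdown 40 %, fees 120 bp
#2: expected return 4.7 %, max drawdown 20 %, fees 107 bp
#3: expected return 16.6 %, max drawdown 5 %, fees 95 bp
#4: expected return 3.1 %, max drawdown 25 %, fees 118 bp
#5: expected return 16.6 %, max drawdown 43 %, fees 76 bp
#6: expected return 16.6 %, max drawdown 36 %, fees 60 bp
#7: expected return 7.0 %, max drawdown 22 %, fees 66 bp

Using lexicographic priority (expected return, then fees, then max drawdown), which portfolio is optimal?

#6

First maximize expected return: best is 16.6, kept {#3, #5, #6}.
Then minimize fees: best is 60, kept {#6}.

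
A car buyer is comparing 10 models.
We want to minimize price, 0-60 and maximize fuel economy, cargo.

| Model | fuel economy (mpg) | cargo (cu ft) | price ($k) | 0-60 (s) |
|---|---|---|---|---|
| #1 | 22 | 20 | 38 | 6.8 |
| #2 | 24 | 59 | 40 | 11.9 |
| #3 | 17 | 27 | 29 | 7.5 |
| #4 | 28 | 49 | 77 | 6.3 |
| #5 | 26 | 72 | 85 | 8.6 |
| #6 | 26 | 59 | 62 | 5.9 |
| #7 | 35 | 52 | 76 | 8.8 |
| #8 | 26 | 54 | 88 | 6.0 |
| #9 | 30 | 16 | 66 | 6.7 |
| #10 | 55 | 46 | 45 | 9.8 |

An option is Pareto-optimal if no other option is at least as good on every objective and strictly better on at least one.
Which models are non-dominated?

#1: not dominated.
#2: not dominated.
#3: not dominated (best price).
#4: not dominated.
#5: not dominated (best cargo).
#6: not dominated (best 0-60).
#7: not dominated.
#8: dominated by #6 (fuel economy 26≥26, cargo 59≥54, price 62≤88, 0-60 5.9≤6.0).
#9: not dominated.
#10: not dominated (best fuel economy).

#1, #2, #3, #4, #5, #6, #7, #9, #10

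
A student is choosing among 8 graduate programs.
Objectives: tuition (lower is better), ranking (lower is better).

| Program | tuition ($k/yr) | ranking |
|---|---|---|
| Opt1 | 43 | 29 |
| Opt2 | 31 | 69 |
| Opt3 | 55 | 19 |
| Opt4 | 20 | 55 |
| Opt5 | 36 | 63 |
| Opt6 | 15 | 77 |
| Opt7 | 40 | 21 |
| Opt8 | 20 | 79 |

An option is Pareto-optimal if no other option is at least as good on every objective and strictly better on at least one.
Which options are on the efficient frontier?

Opt1: dominated by Opt7 (tuition 40≤43, ranking 21≤29).
Opt2: dominated by Opt4 (tuition 20≤31, ranking 55≤69).
Opt3: not dominated (best ranking).
Opt4: not dominated.
Opt5: dominated by Opt4 (tuition 20≤36, ranking 55≤63).
Opt6: not dominated (best tuition).
Opt7: not dominated.
Opt8: dominated by Opt4 (tuition 20≤20, ranking 55≤79).

Opt3, Opt4, Opt6, Opt7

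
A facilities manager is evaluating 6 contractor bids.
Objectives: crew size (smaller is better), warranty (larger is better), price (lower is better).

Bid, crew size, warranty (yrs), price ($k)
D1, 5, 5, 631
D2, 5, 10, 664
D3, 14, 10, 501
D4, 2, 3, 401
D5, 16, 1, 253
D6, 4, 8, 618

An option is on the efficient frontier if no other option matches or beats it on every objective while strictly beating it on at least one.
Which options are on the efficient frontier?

D1: dominated by D6 (crew size 4≤5, warranty 8≥5, price 618≤631).
D2: not dominated.
D3: not dominated.
D4: not dominated (best crew size).
D5: not dominated (best price).
D6: not dominated.

D2, D3, D4, D5, D6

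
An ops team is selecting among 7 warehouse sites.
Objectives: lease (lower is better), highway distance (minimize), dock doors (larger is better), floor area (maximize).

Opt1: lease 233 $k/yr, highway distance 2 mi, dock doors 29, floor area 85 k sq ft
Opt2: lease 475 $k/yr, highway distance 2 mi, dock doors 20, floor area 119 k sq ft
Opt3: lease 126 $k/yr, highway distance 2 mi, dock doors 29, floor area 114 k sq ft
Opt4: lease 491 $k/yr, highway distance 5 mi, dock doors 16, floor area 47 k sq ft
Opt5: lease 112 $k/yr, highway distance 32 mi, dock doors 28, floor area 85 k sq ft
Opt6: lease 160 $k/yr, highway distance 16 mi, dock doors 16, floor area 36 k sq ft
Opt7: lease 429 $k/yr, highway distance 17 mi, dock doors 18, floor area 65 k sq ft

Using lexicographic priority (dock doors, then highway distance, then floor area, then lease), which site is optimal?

First maximize dock doors: best is 29, kept {Opt1, Opt3}.
Then minimize highway distance: best is 2, kept {Opt1, Opt3}.
Then maximize floor area: best is 114, kept {Opt3}.

Opt3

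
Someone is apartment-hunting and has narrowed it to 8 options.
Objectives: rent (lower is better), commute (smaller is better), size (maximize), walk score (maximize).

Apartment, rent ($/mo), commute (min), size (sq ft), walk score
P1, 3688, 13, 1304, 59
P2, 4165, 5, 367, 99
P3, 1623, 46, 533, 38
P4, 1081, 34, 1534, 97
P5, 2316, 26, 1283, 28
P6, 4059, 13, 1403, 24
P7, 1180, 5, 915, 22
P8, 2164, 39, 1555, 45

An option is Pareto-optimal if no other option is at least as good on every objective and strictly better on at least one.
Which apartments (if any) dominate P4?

none

P1: worse on rent (3688 vs 1081).
P2: worse on rent (4165 vs 1081).
P3: worse on rent (1623 vs 1081).
P5: worse on rent (2316 vs 1081).
P6: worse on rent (4059 vs 1081).
P7: worse on rent (1180 vs 1081).
P8: worse on rent (2164 vs 1081).
No option dominates P4.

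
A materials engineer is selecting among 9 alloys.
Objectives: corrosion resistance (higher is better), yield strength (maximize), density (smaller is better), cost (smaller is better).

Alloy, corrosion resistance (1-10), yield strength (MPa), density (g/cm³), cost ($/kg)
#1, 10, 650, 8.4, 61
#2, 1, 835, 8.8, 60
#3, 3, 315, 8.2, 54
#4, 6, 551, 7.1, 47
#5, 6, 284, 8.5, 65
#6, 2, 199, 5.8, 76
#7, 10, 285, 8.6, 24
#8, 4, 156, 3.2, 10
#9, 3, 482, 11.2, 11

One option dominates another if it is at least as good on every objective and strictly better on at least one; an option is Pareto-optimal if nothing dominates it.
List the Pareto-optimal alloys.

#1, #2, #4, #6, #7, #8, #9

#1: not dominated.
#2: not dominated (best yield strength).
#3: dominated by #4 (corrosion resistance 6≥3, yield strength 551≥315, density 7.1≤8.2, cost 47≤54).
#4: not dominated.
#5: dominated by #1 (corrosion resistance 10≥6, yield strength 650≥284, density 8.4≤8.5, cost 61≤65).
#6: not dominated.
#7: not dominated.
#8: not dominated (best density).
#9: not dominated.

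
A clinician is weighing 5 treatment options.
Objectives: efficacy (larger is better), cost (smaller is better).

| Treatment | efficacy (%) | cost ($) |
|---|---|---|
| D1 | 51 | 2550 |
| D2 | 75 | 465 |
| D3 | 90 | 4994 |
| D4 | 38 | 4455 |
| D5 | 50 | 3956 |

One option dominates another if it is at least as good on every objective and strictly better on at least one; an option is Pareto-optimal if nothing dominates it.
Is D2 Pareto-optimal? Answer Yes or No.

Yes

D1: worse on efficacy (51 vs 75).
D3: worse on cost (4994 vs 465).
D4: worse on efficacy (38 vs 75).
D5: worse on efficacy (50 vs 75).
No option is at least as good as D2 on every objective and strictly better on one.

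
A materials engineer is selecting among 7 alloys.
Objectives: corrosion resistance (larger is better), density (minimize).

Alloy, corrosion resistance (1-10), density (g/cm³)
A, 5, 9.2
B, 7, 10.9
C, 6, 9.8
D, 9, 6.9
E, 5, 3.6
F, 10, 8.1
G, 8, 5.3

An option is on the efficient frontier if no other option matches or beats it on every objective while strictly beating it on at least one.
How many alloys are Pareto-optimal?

A: dominated by D (corrosion resistance 9≥5, density 6.9≤9.2).
B: dominated by D (corrosion resistance 9≥7, density 6.9≤10.9).
C: dominated by D (corrosion resistance 9≥6, density 6.9≤9.8).
D: not dominated.
E: not dominated (best density).
F: not dominated (best corrosion resistance).
G: not dominated.
Pareto-optimal: D, E, F, G → 4.

4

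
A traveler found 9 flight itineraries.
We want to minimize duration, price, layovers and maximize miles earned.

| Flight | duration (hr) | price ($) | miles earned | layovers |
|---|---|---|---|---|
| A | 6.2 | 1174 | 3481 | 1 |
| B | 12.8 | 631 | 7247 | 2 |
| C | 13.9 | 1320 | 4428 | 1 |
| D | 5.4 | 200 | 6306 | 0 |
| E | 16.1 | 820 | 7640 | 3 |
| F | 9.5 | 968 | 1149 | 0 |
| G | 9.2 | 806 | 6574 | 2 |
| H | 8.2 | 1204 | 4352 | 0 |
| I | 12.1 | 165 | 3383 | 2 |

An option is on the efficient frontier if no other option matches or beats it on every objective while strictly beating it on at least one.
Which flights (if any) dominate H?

D: duration 5.4≤8.2, price 200≤1204, miles earned 6306≥4352, layovers 0≤0 — dominates H.
Others (A, B, C, E, F, G, I) are each worse than H on at least one objective.

D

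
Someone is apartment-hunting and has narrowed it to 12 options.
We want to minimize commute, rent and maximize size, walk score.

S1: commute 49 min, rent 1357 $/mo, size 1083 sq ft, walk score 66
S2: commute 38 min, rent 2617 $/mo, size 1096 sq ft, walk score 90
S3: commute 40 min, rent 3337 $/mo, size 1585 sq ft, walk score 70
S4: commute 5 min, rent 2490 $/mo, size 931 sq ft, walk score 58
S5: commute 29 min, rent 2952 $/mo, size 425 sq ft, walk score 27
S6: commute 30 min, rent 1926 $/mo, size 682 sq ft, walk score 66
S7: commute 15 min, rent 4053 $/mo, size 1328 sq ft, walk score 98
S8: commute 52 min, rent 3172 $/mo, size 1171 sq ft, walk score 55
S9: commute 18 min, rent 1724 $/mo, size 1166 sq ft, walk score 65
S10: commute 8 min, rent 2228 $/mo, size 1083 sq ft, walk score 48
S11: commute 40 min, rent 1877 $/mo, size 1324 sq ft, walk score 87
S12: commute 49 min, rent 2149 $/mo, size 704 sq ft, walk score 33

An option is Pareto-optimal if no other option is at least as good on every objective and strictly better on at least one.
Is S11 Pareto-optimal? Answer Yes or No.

S1: worse on commute (49 vs 40).
S2: worse on rent (2617 vs 1877).
S3: worse on rent (3337 vs 1877).
S4: worse on rent (2490 vs 1877).
S5: worse on rent (2952 vs 1877).
S6: worse on rent (1926 vs 1877).
S7: worse on rent (4053 vs 1877).
S8: worse on commute (52 vs 40).
S9: worse on size (1166 vs 1324).
S10: worse on rent (2228 vs 1877).
S12: worse on commute (49 vs 40).
No option is at least as good as S11 on every objective and strictly better on one.

Yes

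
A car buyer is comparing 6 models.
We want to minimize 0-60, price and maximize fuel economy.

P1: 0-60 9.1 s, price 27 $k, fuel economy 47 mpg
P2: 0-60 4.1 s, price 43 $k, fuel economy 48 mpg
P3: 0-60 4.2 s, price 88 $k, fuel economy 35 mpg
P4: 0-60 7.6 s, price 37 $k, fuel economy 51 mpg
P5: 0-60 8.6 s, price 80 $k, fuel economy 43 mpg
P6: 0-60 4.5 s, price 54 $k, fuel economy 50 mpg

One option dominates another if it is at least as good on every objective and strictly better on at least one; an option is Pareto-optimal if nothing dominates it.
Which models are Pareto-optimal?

P1: not dominated (best price).
P2: not dominated (best 0-60).
P3: dominated by P2 (0-60 4.1≤4.2, price 43≤88, fuel economy 48≥35).
P4: not dominated (best fuel economy).
P5: dominated by P2 (0-60 4.1≤8.6, price 43≤80, fuel economy 48≥43).
P6: not dominated.

P1, P2, P4, P6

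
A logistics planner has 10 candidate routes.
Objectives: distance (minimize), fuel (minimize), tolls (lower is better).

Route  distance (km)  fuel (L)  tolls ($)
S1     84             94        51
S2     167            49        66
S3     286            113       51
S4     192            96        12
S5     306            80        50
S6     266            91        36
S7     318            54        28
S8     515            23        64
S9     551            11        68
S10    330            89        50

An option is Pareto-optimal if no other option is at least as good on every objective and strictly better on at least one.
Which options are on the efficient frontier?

S1: not dominated (best distance).
S2: not dominated.
S3: dominated by S1 (distance 84≤286, fuel 94≤113, tolls 51≤51).
S4: not dominated (best tolls).
S5: not dominated.
S6: not dominated.
S7: not dominated.
S8: not dominated.
S9: not dominated (best fuel).
S10: dominated by S5 (distance 306≤330, fuel 80≤89, tolls 50≤50).

S1, S2, S4, S5, S6, S7, S8, S9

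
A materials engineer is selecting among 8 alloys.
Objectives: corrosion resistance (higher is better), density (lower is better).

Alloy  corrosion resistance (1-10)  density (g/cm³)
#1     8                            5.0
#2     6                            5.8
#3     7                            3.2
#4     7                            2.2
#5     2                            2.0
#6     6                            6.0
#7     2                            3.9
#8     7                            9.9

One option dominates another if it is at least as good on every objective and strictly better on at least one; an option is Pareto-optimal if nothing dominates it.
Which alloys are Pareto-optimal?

#1: not dominated (best corrosion resistance).
#2: dominated by #1 (corrosion resistance 8≥6, density 5.0≤5.8).
#3: dominated by #4 (corrosion resistance 7≥7, density 2.2≤3.2).
#4: not dominated.
#5: not dominated (best density).
#6: dominated by #1 (corrosion resistance 8≥6, density 5.0≤6.0).
#7: dominated by #3 (corrosion resistance 7≥2, density 3.2≤3.9).
#8: dominated by #1 (corrosion resistance 8≥7, density 5.0≤9.9).

#1, #4, #5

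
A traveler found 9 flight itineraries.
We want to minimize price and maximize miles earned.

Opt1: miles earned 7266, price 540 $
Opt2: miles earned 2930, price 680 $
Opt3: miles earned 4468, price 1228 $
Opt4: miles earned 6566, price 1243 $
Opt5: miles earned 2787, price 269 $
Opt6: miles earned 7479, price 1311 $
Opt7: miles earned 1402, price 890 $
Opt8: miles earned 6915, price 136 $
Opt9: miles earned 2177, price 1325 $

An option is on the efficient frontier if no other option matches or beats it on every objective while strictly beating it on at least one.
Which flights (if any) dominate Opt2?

Opt1, Opt8

Opt1: miles earned 7266≥2930, price 540≤680 — dominates Opt2.
Opt8: miles earned 6915≥2930, price 136≤680 — dominates Opt2.
Others (Opt3, Opt4, Opt5, Opt6, Opt7, Opt9) are each worse than Opt2 on at least one objective.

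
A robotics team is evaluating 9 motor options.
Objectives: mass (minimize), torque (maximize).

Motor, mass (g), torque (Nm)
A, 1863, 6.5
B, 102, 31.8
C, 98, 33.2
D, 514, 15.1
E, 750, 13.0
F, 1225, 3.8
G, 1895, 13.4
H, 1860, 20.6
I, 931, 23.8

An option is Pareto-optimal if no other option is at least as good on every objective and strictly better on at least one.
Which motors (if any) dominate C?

none

A: worse on mass (1863 vs 98).
B: worse on mass (102 vs 98).
D: worse on mass (514 vs 98).
E: worse on mass (750 vs 98).
F: worse on mass (1225 vs 98).
G: worse on mass (1895 vs 98).
H: worse on mass (1860 vs 98).
I: worse on mass (931 vs 98).
No option dominates C.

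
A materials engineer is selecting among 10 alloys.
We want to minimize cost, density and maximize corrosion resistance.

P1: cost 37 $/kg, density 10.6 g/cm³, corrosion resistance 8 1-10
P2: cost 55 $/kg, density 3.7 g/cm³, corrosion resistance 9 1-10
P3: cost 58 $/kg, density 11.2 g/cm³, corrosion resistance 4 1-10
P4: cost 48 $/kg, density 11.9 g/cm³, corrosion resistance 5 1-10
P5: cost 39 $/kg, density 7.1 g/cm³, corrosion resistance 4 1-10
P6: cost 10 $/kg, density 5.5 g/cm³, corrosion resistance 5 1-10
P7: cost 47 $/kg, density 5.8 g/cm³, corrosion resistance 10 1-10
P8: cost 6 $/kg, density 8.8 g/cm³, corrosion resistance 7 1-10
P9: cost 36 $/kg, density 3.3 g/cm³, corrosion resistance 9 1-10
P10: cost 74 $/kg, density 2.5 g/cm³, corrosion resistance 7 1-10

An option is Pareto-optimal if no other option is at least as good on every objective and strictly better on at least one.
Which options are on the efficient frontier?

P6, P7, P8, P9, P10

P1: dominated by P9 (cost 36≤37, density 3.3≤10.6, corrosion resistance 9≥8).
P2: dominated by P9 (cost 36≤55, density 3.3≤3.7, corrosion resistance 9≥9).
P3: dominated by P1 (cost 37≤58, density 10.6≤11.2, corrosion resistance 8≥4).
P4: dominated by P1 (cost 37≤48, density 10.6≤11.9, corrosion resistance 8≥5).
P5: dominated by P6 (cost 10≤39, density 5.5≤7.1, corrosion resistance 5≥4).
P6: not dominated.
P7: not dominated (best corrosion resistance).
P8: not dominated (best cost).
P9: not dominated.
P10: not dominated (best density).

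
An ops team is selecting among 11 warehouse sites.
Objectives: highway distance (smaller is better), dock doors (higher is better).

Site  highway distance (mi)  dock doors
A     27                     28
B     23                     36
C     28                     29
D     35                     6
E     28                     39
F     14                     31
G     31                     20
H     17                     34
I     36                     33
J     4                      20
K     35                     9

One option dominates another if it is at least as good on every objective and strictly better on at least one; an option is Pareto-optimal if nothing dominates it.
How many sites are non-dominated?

5

A: dominated by B (highway distance 23≤27, dock doors 36≥28).
B: not dominated.
C: dominated by B (highway distance 23≤28, dock doors 36≥29).
D: dominated by A (highway distance 27≤35, dock doors 28≥6).
E: not dominated (best dock doors).
F: not dominated.
G: dominated by A (highway distance 27≤31, dock doors 28≥20).
H: not dominated.
I: dominated by B (highway distance 23≤36, dock doors 36≥33).
J: not dominated (best highway distance).
K: dominated by A (highway distance 27≤35, dock doors 28≥9).
Pareto-optimal: B, E, F, H, J → 5.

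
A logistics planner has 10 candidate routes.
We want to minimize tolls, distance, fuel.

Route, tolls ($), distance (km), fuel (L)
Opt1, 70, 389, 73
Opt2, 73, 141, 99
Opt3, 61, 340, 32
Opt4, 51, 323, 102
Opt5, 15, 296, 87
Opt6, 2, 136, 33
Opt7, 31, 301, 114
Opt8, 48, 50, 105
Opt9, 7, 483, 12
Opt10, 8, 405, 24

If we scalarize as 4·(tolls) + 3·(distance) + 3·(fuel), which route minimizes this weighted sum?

Opt6

Opt1: 4·70 + 3·389 + 3·73 = 1666
Opt2: 4·73 + 3·141 + 3·99 = 1012
Opt3: 4·61 + 3·340 + 3·32 = 1360
Opt4: 4·51 + 3·323 + 3·102 = 1479
Opt5: 4·15 + 3·296 + 3·87 = 1209
Opt6: 4·2 + 3·136 + 3·33 = 515
Opt7: 4·31 + 3·301 + 3·114 = 1369
Opt8: 4·48 + 3·50 + 3·105 = 657
Opt9: 4·7 + 3·483 + 3·12 = 1513
Opt10: 4·8 + 3·405 + 3·24 = 1319
Lowest: Opt6 at 515.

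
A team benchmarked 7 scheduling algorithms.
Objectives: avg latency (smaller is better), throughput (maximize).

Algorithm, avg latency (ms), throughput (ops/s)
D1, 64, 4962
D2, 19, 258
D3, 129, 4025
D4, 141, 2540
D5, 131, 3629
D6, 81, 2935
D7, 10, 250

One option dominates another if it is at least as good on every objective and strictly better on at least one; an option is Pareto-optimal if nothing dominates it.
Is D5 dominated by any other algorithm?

D1 vs D5: avg latency 64≤131, throughput 4962≥3629 — D1 is at least as good on every objective and strictly better on at least one, so D1 dominates D5.

Yes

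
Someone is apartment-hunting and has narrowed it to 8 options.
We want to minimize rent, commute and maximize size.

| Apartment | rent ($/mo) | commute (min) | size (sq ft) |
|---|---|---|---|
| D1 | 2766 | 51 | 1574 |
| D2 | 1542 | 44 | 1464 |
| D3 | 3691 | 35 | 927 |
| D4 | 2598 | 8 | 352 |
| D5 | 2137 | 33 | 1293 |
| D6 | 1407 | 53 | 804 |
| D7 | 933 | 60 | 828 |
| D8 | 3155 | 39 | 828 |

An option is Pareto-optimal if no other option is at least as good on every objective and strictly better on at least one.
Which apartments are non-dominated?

D1, D2, D4, D5, D6, D7

D1: not dominated (best size).
D2: not dominated.
D3: dominated by D5 (rent 2137≤3691, commute 33≤35, size 1293≥927).
D4: not dominated (best commute).
D5: not dominated.
D6: not dominated.
D7: not dominated (best rent).
D8: dominated by D5 (rent 2137≤3155, commute 33≤39, size 1293≥828).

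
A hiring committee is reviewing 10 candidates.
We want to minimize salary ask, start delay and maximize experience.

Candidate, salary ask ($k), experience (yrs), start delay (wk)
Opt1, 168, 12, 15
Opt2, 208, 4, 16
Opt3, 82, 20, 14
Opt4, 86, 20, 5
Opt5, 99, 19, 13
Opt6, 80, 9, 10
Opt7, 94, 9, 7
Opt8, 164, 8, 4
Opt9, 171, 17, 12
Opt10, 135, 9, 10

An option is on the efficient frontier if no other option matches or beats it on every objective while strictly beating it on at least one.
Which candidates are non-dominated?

Opt1: dominated by Opt3 (salary ask 82≤168, experience 20≥12, start delay 14≤15).
Opt2: dominated by Opt1 (salary ask 168≤208, experience 12≥4, start delay 15≤16).
Opt3: not dominated.
Opt4: not dominated.
Opt5: dominated by Opt4 (salary ask 86≤99, experience 20≥19, start delay 5≤13).
Opt6: not dominated (best salary ask).
Opt7: dominated by Opt4 (salary ask 86≤94, experience 20≥9, start delay 5≤7).
Opt8: not dominated (best start delay).
Opt9: dominated by Opt4 (salary ask 86≤171, experience 20≥17, start delay 5≤12).
Opt10: dominated by Opt4 (salary ask 86≤135, experience 20≥9, start delay 5≤10).

Opt3, Opt4, Opt6, Opt8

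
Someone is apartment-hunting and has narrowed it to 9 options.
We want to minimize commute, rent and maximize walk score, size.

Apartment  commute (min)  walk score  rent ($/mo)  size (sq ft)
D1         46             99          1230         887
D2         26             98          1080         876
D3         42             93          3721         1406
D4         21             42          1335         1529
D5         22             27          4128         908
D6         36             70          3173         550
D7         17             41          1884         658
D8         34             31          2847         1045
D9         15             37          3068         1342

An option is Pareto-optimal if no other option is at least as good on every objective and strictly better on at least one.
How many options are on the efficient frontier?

D1: not dominated (best walk score).
D2: not dominated (best rent).
D3: not dominated.
D4: not dominated (best size).
D5: dominated by D4 (commute 21≤22, walk score 42≥27, rent 1335≤4128, size 1529≥908).
D6: dominated by D2 (commute 26≤36, walk score 98≥70, rent 1080≤3173, size 876≥550).
D7: not dominated.
D8: dominated by D4 (commute 21≤34, walk score 42≥31, rent 1335≤2847, size 1529≥1045).
D9: not dominated (best commute).
Pareto-optimal: D1, D2, D3, D4, D7, D9 → 6.

6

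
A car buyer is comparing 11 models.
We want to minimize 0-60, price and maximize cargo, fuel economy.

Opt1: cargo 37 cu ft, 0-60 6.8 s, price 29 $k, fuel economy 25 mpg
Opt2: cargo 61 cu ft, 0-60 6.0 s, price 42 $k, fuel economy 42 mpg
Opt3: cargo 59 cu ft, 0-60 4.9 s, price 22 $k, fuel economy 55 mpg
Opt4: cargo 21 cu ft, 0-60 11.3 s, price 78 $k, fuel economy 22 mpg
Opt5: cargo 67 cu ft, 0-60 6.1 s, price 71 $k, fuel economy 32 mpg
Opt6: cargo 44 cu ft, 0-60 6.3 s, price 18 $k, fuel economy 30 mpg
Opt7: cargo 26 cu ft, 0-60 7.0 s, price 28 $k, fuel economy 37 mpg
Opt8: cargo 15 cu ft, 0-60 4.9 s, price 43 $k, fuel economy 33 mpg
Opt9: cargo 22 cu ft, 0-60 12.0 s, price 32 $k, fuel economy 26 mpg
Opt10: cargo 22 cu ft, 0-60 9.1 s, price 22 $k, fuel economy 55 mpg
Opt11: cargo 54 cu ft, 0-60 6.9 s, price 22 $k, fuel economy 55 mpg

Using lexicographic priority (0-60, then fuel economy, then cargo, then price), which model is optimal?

First minimize 0-60: best is 4.9, kept {Opt3, Opt8}.
Then maximize fuel economy: best is 55, kept {Opt3}.

Opt3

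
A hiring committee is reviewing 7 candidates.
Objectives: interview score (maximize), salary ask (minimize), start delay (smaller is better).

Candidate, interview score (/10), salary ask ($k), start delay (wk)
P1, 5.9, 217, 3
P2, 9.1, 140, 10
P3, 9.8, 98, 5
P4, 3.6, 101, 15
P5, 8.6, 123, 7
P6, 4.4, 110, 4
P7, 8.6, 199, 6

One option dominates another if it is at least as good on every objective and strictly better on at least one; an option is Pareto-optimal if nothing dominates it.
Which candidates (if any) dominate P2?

P3: interview score 9.8≥9.1, salary ask 98≤140, start delay 5≤10 — dominates P2.
Others (P1, P4, P5, P6, P7) are each worse than P2 on at least one objective.

P3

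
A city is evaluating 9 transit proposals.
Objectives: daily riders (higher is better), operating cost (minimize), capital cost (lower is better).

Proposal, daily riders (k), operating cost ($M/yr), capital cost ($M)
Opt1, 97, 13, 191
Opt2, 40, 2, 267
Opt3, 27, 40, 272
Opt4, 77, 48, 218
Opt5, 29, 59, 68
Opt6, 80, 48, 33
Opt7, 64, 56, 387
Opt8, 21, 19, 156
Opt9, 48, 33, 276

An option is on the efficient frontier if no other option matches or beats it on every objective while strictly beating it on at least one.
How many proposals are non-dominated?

Opt1: not dominated (best daily riders).
Opt2: not dominated (best operating cost).
Opt3: dominated by Opt1 (daily riders 97≥27, operating cost 13≤40, capital cost 191≤272).
Opt4: dominated by Opt1 (daily riders 97≥77, operating cost 13≤48, capital cost 191≤218).
Opt5: dominated by Opt6 (daily riders 80≥29, operating cost 48≤59, capital cost 33≤68).
Opt6: not dominated (best capital cost).
Opt7: dominated by Opt1 (daily riders 97≥64, operating cost 13≤56, capital cost 191≤387).
Opt8: not dominated.
Opt9: dominated by Opt1 (daily riders 97≥48, operating cost 13≤33, capital cost 191≤276).
Pareto-optimal: Opt1, Opt2, Opt6, Opt8 → 4.

4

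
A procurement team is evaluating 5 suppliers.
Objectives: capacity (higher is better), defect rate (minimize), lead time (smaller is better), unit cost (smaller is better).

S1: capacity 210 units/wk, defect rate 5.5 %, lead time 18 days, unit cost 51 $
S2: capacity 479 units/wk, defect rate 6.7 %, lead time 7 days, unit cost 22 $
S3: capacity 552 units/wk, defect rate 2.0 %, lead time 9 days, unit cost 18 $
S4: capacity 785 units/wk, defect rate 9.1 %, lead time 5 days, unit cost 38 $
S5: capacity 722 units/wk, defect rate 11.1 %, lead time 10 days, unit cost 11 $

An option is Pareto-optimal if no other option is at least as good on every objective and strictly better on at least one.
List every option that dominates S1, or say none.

S3

S3: capacity 552≥210, defect rate 2.0≤5.5, lead time 9≤18, unit cost 18≤51 — dominates S1.
Others (S2, S4, S5) are each worse than S1 on at least one objective.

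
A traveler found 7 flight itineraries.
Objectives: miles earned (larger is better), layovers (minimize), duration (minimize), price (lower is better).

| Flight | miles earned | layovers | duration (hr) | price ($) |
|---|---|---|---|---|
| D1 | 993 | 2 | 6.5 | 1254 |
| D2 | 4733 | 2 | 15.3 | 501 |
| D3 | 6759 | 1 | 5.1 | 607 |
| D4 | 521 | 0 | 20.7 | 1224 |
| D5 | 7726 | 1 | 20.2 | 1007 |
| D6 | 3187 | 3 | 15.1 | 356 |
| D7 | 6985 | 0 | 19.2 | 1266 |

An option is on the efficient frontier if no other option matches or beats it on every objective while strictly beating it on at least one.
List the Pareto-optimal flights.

D1: dominated by D3 (miles earned 6759≥993, layovers 1≤2, duration 5.1≤6.5, price 607≤1254).
D2: not dominated.
D3: not dominated (best duration).
D4: not dominated.
D5: not dominated (best miles earned).
D6: not dominated (best price).
D7: not dominated.

D2, D3, D4, D5, D6, D7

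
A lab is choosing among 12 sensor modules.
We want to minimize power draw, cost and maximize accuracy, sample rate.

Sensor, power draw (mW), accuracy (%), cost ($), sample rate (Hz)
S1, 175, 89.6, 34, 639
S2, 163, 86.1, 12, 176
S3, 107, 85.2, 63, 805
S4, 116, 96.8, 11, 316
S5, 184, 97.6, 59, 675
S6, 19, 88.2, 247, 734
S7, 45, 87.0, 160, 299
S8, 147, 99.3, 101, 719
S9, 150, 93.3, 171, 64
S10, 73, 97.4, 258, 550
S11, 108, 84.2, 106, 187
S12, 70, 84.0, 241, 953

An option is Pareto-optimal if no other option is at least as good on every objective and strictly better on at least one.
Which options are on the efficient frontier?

S1: not dominated.
S2: dominated by S4 (power draw 116≤163, accuracy 96.8≥86.1, cost 11≤12, sample rate 316≥176).
S3: not dominated.
S4: not dominated (best cost).
S5: not dominated.
S6: not dominated (best power draw).
S7: not dominated.
S8: not dominated (best accuracy).
S9: dominated by S4 (power draw 116≤150, accuracy 96.8≥93.3, cost 11≤171, sample rate 316≥64).
S10: not dominated.
S11: dominated by S3 (power draw 107≤108, accuracy 85.2≥84.2, cost 63≤106, sample rate 805≥187).
S12: not dominated (best sample rate).

S1, S3, S4, S5, S6, S7, S8, S10, S12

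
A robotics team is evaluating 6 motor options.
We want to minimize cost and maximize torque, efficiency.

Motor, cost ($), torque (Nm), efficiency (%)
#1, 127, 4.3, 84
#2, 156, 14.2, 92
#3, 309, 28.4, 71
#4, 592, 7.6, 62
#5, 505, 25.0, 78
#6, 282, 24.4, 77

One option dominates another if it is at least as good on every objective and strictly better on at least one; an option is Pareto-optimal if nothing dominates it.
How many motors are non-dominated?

5

#1: not dominated (best cost).
#2: not dominated (best efficiency).
#3: not dominated (best torque).
#4: dominated by #2 (cost 156≤592, torque 14.2≥7.6, efficiency 92≥62).
#5: not dominated.
#6: not dominated.
Pareto-optimal: #1, #2, #3, #5, #6 → 5.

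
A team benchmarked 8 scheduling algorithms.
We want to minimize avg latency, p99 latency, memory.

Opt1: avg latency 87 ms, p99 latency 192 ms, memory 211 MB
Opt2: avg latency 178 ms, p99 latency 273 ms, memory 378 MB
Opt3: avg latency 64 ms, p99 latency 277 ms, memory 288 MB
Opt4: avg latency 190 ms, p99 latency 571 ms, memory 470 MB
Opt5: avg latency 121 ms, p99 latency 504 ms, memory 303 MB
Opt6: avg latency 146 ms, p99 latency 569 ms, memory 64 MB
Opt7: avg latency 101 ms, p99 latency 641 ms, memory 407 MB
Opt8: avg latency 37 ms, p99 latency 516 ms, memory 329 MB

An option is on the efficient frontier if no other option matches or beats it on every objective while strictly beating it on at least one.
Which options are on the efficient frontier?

Opt1, Opt3, Opt6, Opt8

Opt1: not dominated (best p99 latency).
Opt2: dominated by Opt1 (avg latency 87≤178, p99 latency 192≤273, memory 211≤378).
Opt3: not dominated.
Opt4: dominated by Opt1 (avg latency 87≤190, p99 latency 192≤571, memory 211≤470).
Opt5: dominated by Opt1 (avg latency 87≤121, p99 latency 192≤504, memory 211≤303).
Opt6: not dominated (best memory).
Opt7: dominated by Opt1 (avg latency 87≤101, p99 latency 192≤641, memory 211≤407).
Opt8: not dominated (best avg latency).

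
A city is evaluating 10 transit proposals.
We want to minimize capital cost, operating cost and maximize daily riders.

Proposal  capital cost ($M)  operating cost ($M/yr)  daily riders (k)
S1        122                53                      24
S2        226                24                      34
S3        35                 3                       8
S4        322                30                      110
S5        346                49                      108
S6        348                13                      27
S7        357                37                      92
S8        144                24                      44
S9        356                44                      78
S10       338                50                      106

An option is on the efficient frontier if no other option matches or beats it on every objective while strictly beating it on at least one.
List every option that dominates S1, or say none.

none

S2: worse on capital cost (226 vs 122).
S3: worse on daily riders (8 vs 24).
S4: worse on capital cost (322 vs 122).
S5: worse on capital cost (346 vs 122).
S6: worse on capital cost (348 vs 122).
S7: worse on capital cost (357 vs 122).
S8: worse on capital cost (144 vs 122).
S9: worse on capital cost (356 vs 122).
S10: worse on capital cost (338 vs 122).
No option dominates S1.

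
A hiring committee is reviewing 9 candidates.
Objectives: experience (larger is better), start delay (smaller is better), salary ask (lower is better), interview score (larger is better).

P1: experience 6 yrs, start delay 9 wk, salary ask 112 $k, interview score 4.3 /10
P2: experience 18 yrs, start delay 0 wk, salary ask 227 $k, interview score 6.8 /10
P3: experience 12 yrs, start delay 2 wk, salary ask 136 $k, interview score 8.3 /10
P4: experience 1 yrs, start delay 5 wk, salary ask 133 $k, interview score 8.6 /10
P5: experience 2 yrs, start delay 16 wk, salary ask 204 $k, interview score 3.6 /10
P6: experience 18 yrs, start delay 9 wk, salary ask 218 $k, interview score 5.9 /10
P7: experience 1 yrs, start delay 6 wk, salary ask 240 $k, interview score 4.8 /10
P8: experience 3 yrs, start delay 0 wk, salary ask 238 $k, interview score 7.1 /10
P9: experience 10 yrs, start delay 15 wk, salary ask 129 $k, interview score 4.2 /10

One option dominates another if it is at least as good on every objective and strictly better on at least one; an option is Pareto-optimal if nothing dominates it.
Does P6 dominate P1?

No

P6 vs P1: P6 is worse on salary ask (218 vs 112), so it does not dominate P1.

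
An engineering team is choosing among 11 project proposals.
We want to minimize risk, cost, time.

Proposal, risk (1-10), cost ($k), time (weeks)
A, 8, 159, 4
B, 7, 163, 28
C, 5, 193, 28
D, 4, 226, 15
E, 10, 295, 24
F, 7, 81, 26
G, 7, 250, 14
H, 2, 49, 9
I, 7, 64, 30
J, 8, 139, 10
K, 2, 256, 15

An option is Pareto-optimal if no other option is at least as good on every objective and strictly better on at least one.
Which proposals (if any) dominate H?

A: worse on risk (8 vs 2).
B: worse on risk (7 vs 2).
C: worse on risk (5 vs 2).
D: worse on risk (4 vs 2).
E: worse on risk (10 vs 2).
F: worse on risk (7 vs 2).
G: worse on risk (7 vs 2).
I: worse on risk (7 vs 2).
J: worse on risk (8 vs 2).
K: worse on cost (256 vs 49).
No option dominates H.

none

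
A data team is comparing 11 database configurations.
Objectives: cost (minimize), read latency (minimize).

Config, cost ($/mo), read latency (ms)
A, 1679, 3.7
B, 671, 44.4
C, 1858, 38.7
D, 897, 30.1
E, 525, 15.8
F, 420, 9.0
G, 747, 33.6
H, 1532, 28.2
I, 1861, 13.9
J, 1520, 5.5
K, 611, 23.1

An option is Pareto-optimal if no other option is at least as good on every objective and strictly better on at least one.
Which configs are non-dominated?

A: not dominated (best read latency).
B: dominated by E (cost 525≤671, read latency 15.8≤44.4).
C: dominated by A (cost 1679≤1858, read latency 3.7≤38.7).
D: dominated by E (cost 525≤897, read latency 15.8≤30.1).
E: dominated by F (cost 420≤525, read latency 9.0≤15.8).
F: not dominated (best cost).
G: dominated by E (cost 525≤747, read latency 15.8≤33.6).
H: dominated by E (cost 525≤1532, read latency 15.8≤28.2).
I: dominated by A (cost 1679≤1861, read latency 3.7≤13.9).
J: not dominated.
K: dominated by E (cost 525≤611, read latency 15.8≤23.1).

A, F, J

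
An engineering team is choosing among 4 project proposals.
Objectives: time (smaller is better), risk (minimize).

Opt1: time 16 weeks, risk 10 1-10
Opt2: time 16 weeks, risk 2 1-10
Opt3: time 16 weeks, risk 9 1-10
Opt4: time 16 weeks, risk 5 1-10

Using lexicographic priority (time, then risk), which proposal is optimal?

First minimize time: best is 16, kept {Opt1, Opt2, Opt3, Opt4}.
Then minimize risk: best is 2, kept {Opt2}.

Opt2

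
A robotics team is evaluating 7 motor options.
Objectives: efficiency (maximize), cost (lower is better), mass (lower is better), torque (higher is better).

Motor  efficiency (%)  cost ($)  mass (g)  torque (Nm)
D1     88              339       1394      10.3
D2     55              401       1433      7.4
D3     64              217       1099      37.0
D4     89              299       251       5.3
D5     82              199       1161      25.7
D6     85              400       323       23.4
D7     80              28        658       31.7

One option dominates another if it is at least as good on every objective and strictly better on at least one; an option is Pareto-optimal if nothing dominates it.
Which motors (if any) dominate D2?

D1: efficiency 88≥55, cost 339≤401, mass 1394≤1433, torque 10.3≥7.4 — dominates D2.
D3: efficiency 64≥55, cost 217≤401, mass 1099≤1433, torque 37.0≥7.4 — dominates D2.
D5: efficiency 82≥55, cost 199≤401, mass 1161≤1433, torque 25.7≥7.4 — dominates D2.
D6: efficiency 85≥55, cost 400≤401, mass 323≤1433, torque 23.4≥7.4 — dominates D2.
D7: efficiency 80≥55, cost 28≤401, mass 658≤1433, torque 31.7≥7.4 — dominates D2.
Others (D4) are each worse than D2 on at least one objective.

D1, D3, D5, D6, D7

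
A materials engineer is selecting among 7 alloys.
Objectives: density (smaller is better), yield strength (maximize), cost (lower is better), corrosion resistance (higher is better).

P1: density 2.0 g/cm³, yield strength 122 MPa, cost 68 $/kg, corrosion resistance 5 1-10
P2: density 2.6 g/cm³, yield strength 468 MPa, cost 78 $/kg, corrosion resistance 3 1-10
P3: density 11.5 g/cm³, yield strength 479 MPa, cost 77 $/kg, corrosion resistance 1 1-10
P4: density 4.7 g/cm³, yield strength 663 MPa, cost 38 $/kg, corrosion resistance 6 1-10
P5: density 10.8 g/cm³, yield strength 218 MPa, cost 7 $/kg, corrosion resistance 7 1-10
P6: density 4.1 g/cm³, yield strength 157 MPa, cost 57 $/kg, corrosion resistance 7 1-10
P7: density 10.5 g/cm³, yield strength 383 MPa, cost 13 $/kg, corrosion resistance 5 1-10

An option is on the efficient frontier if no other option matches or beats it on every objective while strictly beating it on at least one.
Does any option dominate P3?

Yes

P4 vs P3: density 4.7≤11.5, yield strength 663≥479, cost 38≤77, corrosion resistance 6≥1 — P4 is at least as good on every objective and strictly better on at least one, so P4 dominates P3.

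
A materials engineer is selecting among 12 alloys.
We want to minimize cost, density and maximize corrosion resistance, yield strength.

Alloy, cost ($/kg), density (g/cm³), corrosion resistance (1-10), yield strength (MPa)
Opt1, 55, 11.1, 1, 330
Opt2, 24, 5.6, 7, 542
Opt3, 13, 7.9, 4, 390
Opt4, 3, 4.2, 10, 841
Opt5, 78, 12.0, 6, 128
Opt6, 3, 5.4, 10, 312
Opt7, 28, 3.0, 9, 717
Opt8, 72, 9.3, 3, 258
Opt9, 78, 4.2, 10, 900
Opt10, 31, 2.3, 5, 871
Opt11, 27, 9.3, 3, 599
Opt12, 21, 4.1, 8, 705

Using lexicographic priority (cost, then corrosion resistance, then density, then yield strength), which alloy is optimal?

Opt4

First minimize cost: best is 3, kept {Opt4, Opt6}.
Then maximize corrosion resistance: best is 10, kept {Opt4, Opt6}.
Then minimize density: best is 4.2, kept {Opt4}.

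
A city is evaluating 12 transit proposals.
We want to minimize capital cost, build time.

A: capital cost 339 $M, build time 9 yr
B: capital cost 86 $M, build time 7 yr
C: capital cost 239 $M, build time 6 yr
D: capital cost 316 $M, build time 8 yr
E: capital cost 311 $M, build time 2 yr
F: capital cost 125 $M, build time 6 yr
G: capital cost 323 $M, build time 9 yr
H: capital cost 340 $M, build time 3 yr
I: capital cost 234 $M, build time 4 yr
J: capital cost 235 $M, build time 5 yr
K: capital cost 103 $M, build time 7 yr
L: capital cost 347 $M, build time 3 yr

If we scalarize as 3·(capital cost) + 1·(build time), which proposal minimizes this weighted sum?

B

A: 3·339 + 1·9 = 1026
B: 3·86 + 1·7 = 265
C: 3·239 + 1·6 = 723
D: 3·316 + 1·8 = 956
E: 3·311 + 1·2 = 935
F: 3·125 + 1·6 = 381
G: 3·323 + 1·9 = 978
H: 3·340 + 1·3 = 1023
I: 3·234 + 1·4 = 706
J: 3·235 + 1·5 = 710
K: 3·103 + 1·7 = 316
L: 3·347 + 1·3 = 1044
Lowest: B at 265.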